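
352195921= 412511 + 351783410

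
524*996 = 521904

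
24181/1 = 24181 = 24181.00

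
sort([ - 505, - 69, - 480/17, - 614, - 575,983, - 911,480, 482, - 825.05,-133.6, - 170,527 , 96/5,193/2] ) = [-911, - 825.05, - 614, - 575, -505, - 170, - 133.6, - 69, - 480/17,96/5,193/2,480, 482,527 , 983] 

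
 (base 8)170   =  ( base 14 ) 88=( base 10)120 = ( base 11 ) aa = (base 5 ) 440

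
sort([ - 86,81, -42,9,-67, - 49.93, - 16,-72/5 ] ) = [ - 86 , - 67,-49.93, - 42, - 16,  -  72/5,9,81 ]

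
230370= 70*3291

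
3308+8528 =11836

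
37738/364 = 18869/182 = 103.68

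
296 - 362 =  - 66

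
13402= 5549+7853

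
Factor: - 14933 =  - 109^1*137^1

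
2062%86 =84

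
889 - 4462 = - 3573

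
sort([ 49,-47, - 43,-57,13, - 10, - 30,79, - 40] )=[ - 57, - 47, - 43 ,-40, - 30,-10, 13, 49, 79]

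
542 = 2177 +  - 1635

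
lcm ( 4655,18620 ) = 18620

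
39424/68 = 579 + 13/17 = 579.76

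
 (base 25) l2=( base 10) 527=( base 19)18E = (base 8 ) 1017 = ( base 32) GF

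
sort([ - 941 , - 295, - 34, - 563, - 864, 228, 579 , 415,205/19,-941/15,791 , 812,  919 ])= [ - 941, - 864, - 563,  -  295 , - 941/15,  -  34,205/19,228,  415, 579,791,  812, 919]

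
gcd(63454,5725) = 1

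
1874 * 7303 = 13685822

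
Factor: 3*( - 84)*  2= - 2^3*3^2*7^1 = - 504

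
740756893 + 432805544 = 1173562437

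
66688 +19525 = 86213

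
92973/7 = 92973/7 =13281.86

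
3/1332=1/444 = 0.00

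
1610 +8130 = 9740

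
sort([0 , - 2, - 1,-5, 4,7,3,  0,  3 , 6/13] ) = [-5, - 2, - 1, 0,0, 6/13, 3, 3,4,7]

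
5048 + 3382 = 8430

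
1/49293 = 1/49293 = 0.00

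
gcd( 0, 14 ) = 14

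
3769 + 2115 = 5884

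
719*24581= 17673739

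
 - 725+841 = 116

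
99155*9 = 892395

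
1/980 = 1/980 = 0.00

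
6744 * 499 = 3365256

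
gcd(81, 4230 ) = 9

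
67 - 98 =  - 31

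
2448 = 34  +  2414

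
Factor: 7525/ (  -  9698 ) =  - 2^( - 1) * 5^2* 7^1 * 13^( - 1)*43^1*373^( - 1 ) 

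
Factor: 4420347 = 3^1*23^1*64063^1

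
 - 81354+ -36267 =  - 117621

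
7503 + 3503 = 11006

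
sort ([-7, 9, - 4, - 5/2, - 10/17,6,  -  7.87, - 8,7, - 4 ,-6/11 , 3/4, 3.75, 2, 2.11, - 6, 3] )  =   [-8, - 7.87, - 7,  -  6,  -  4,  -  4, - 5/2, -10/17, - 6/11, 3/4 , 2, 2.11,  3,3.75, 6,7, 9] 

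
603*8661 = 5222583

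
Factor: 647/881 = 647^1*881^( - 1 ) 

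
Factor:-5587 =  - 37^1*151^1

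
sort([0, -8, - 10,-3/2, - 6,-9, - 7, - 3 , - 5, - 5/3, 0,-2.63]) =[ - 10,-9,-8, - 7, - 6,-5, - 3, - 2.63, - 5/3,  -  3/2,0,0]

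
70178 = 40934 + 29244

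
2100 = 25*84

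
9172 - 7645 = 1527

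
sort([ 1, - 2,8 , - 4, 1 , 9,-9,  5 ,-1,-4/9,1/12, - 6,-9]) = [ - 9, - 9, - 6, - 4, - 2, - 1, - 4/9,1/12, 1, 1,5,8,9 ] 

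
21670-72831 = - 51161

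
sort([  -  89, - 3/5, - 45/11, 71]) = [ -89 ,-45/11, - 3/5, 71]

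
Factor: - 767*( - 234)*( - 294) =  - 52766532 =- 2^2*3^3*7^2*13^2*59^1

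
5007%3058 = 1949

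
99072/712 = 139  +  13/89 = 139.15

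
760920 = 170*4476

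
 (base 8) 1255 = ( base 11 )573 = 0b1010101101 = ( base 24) 14d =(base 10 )685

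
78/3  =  26 = 26.00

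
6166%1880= 526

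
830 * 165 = 136950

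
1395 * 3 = 4185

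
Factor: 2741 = 2741^1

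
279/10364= 279/10364 = 0.03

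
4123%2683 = 1440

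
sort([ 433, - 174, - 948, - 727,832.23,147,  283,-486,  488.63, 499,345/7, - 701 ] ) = [  -  948, - 727, - 701,- 486,-174, 345/7, 147,283, 433,488.63, 499,832.23]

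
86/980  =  43/490 = 0.09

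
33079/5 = 33079/5 = 6615.80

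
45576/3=15192 = 15192.00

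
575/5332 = 575/5332 =0.11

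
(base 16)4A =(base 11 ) 68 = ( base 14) 54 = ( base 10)74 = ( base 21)3b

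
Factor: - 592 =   -  2^4*37^1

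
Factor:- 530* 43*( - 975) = 2^1*3^1*5^3*13^1*43^1 *53^1 = 22220250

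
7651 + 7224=14875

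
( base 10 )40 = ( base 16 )28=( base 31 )19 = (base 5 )130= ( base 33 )17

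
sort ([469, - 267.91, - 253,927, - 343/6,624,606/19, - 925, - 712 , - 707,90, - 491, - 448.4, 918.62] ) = [ - 925 , - 712, - 707, - 491, - 448.4, - 267.91, - 253, - 343/6,606/19,  90,469, 624,918.62,927] 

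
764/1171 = 764/1171 =0.65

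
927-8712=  - 7785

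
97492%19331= 837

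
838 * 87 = 72906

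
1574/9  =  174 + 8/9 = 174.89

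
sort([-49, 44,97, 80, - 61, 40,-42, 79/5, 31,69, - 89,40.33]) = [-89, - 61, - 49, - 42, 79/5,31, 40, 40.33 , 44 , 69,80, 97] 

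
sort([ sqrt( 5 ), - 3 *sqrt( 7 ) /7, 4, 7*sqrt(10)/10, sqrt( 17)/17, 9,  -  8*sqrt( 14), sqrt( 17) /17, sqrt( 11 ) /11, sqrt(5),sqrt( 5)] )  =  [ - 8*sqrt(14),  -  3*sqrt( 7)/7, sqrt( 17 ) /17, sqrt (17) /17, sqrt( 11 ) /11,7*sqrt (10)/10, sqrt( 5), sqrt( 5) , sqrt( 5 ), 4, 9 ]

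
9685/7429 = 1+2256/7429 = 1.30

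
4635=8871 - 4236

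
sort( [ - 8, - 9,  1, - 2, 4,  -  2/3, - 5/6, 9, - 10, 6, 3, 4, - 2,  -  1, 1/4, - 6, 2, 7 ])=[-10, - 9, - 8, -6, - 2, - 2, - 1,  -  5/6,-2/3,  1/4  ,  1, 2, 3, 4,  4,6, 7, 9 ]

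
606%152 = 150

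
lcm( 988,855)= 44460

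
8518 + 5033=13551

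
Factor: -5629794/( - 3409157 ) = 2^1*3^1*593^(-1)*919^1 * 1021^1*5749^( - 1) 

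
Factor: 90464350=2^1*5^2*1809287^1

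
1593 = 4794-3201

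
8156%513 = 461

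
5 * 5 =25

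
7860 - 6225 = 1635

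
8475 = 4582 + 3893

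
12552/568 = 22  +  7/71 = 22.10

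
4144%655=214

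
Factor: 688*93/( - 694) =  - 2^3*3^1*31^1*43^1*347^(  -  1 )= - 31992/347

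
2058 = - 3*( - 686) 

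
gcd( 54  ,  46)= 2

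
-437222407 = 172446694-609669101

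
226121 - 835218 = - 609097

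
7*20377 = 142639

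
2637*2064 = 5442768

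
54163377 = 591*91647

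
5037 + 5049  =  10086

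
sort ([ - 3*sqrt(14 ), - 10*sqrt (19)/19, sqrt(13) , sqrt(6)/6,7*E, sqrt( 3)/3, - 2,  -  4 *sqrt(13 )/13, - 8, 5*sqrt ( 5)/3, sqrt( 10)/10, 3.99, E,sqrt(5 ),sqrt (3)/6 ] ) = [-3*sqrt(14), - 8 , - 10*sqrt(19) /19, - 2, - 4*sqrt(13)/13,  sqrt( 3)/6,sqrt(10)/10  ,  sqrt( 6)/6, sqrt( 3 )/3, sqrt(5), E,sqrt( 13),5*sqrt( 5)/3, 3.99,7*E]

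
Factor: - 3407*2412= - 8217684= - 2^2*3^2*67^1*3407^1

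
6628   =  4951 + 1677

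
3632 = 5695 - 2063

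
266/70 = 19/5 = 3.80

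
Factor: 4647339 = 3^2*516371^1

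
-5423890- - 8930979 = 3507089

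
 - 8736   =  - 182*48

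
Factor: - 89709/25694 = -2^(-1)*3^1*17^1*29^(-1 )*443^( - 1)*1759^1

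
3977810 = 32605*122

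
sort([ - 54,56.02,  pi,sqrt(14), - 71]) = [ - 71, - 54,pi,sqrt ( 14), 56.02]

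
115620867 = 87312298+28308569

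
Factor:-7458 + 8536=2^1*7^2*11^1 = 1078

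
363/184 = 363/184 = 1.97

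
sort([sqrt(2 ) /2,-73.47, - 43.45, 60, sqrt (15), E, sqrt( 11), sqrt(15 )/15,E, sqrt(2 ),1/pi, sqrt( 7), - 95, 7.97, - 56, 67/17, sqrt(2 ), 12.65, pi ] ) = [ -95,-73.47, - 56,-43.45,sqrt ( 15 )/15, 1/pi, sqrt( 2 ) /2, sqrt(2 ),sqrt(2 ),  sqrt(7), E,  E, pi, sqrt( 11),sqrt ( 15 ),67/17, 7.97,12.65, 60]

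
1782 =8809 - 7027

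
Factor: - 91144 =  - 2^3* 11393^1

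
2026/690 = 2 + 323/345=2.94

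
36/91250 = 18/45625 = 0.00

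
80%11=3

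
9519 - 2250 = 7269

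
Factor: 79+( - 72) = 7 = 7^1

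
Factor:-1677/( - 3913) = 3^1*7^(  -  1) = 3/7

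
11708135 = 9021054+2687081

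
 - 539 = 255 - 794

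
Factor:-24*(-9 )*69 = 14904 =2^3*3^4*23^1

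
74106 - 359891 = - 285785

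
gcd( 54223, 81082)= 1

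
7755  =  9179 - 1424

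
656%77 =40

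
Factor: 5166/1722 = 3 = 3^1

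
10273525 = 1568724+8704801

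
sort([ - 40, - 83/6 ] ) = [ - 40, - 83/6]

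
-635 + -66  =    -  701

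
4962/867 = 5 + 209/289=5.72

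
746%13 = 5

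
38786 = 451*86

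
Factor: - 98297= -98297^1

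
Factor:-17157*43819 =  - 3^1*7^1*19^1*29^1*43^1*1511^1 = - 751802583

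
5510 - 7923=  - 2413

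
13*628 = 8164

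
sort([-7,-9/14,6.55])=[ - 7, - 9/14,6.55]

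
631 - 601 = 30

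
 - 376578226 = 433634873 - 810213099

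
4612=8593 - 3981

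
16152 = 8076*2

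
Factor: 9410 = 2^1*5^1*941^1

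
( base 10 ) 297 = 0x129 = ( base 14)173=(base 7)603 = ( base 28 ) ah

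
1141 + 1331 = 2472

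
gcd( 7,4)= 1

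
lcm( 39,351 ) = 351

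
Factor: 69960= 2^3 * 3^1*5^1*11^1 * 53^1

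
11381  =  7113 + 4268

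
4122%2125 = 1997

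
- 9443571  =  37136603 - 46580174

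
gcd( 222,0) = 222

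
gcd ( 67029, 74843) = 1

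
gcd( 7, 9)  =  1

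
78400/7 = 11200 = 11200.00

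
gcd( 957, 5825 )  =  1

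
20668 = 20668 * 1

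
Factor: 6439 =47^1*137^1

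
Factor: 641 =641^1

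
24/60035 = 24/60035 = 0.00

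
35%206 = 35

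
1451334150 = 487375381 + 963958769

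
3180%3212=3180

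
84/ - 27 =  - 4 + 8/9 = - 3.11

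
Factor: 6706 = 2^1*7^1*479^1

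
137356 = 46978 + 90378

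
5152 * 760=3915520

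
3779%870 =299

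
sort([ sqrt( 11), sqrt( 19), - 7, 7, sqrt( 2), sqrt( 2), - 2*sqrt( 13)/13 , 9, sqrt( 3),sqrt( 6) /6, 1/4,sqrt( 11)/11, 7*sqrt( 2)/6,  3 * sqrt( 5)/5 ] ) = [  -  7,-2*sqrt( 13 ) /13, 1/4, sqrt( 11)/11,sqrt ( 6)/6,3 *sqrt( 5)/5, sqrt( 2),  sqrt( 2),  7*sqrt( 2 ) /6,sqrt( 3 ), sqrt( 11 ), sqrt(19), 7, 9] 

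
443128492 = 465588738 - 22460246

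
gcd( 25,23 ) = 1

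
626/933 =626/933 = 0.67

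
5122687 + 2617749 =7740436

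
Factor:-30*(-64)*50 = 96000 = 2^8 * 3^1*5^3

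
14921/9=14921/9 = 1657.89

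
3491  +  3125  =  6616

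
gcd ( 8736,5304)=312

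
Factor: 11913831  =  3^3 * 97^1 * 4549^1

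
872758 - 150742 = 722016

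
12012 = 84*143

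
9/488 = 9/488  =  0.02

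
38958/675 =12986/225 =57.72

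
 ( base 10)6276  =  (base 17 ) 14c3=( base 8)14204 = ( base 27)8gc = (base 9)8543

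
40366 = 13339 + 27027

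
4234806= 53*79902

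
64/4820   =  16/1205 = 0.01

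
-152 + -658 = -810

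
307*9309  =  2857863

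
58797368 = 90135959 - 31338591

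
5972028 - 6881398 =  - 909370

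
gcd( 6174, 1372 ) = 686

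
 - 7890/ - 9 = 2630/3 = 876.67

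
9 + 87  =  96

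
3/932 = 3/932 = 0.00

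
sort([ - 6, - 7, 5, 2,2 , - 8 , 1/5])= [-8,-7, - 6,  1/5,2,2 , 5 ]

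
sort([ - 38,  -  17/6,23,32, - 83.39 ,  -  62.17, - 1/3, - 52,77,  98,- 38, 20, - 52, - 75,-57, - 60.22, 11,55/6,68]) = [ - 83.39, - 75, - 62.17,  -  60.22, - 57, - 52 , - 52,-38, - 38, -17/6, - 1/3,55/6, 11 , 20,23,32, 68,77,98]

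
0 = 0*3236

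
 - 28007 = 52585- 80592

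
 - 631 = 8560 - 9191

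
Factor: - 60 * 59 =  - 3540 = - 2^2*3^1*5^1*59^1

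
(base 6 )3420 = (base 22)1EC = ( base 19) 246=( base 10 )804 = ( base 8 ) 1444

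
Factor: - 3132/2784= - 2^( - 3)*3^2  =  - 9/8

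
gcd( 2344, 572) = 4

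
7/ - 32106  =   - 7/32106 = -0.00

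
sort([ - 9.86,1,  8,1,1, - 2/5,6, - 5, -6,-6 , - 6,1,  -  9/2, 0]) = [-9.86, - 6, - 6,-6, - 5, - 9/2, -2/5, 0,1,1, 1,1, 6, 8] 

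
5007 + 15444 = 20451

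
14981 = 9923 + 5058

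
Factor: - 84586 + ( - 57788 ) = - 142374 = - 2^1*3^1*61^1 * 389^1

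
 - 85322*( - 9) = 767898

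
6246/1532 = 3123/766 = 4.08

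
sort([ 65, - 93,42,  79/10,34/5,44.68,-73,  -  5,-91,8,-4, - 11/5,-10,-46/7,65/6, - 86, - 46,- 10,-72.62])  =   [-93, - 91, - 86, - 73, - 72.62,-46,  -  10,- 10,-46/7,-5, - 4, - 11/5, 34/5, 79/10,8,65/6, 42, 44.68,65] 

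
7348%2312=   412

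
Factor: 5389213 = 5389213^1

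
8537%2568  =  833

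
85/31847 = 85/31847 = 0.00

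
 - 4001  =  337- 4338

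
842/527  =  842/527= 1.60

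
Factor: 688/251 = 2^4 * 43^1*251^( - 1)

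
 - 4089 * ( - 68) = 278052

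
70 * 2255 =157850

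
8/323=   8/323 = 0.02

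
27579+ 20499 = 48078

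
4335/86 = 4335/86 = 50.41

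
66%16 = 2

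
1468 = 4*367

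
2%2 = 0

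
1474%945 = 529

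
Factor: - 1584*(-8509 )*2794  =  37658247264 =2^5*3^2  *  11^2*67^1*127^2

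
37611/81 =1393/3 = 464.33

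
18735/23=18735/23 = 814.57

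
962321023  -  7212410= 955108613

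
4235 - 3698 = 537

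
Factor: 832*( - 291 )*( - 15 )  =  3631680=2^6 *3^2 * 5^1  *  13^1*97^1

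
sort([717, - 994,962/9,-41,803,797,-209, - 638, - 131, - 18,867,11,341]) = [ - 994,- 638, - 209 , - 131, - 41,-18, 11,962/9,341 , 717 , 797,803,867] 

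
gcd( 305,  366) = 61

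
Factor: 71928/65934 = 2^2 * 3^1 * 11^(-1 )  =  12/11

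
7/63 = 1/9 = 0.11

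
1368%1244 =124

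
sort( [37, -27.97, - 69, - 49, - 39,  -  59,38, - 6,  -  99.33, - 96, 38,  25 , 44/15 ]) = [ - 99.33, - 96,-69, - 59,- 49, - 39, - 27.97, - 6,44/15, 25 , 37,38, 38]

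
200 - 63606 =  -63406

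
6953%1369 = 108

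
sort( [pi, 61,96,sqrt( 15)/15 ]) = [ sqrt( 15) /15, pi,  61,  96]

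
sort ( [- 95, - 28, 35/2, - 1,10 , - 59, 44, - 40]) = [- 95, - 59,-40,-28, - 1,10, 35/2, 44]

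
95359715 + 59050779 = 154410494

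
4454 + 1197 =5651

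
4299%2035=229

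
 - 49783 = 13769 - 63552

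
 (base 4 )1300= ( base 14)80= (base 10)112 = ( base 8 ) 160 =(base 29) 3p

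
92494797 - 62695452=29799345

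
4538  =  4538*1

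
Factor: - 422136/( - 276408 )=13^1 * 41^1*349^(-1) = 533/349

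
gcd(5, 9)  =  1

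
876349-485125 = 391224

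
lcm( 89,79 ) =7031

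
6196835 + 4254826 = 10451661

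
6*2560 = 15360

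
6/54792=1/9132 = 0.00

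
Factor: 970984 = 2^3*7^2*2477^1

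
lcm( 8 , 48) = 48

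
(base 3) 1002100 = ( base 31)PH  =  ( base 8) 1430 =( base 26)14c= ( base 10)792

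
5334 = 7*762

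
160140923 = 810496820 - 650355897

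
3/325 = 3/325 = 0.01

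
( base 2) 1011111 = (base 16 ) 5f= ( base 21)4b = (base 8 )137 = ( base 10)95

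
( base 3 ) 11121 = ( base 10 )124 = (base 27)4g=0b1111100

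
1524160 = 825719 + 698441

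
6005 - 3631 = 2374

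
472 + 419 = 891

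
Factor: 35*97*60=203700 = 2^2*3^1 * 5^2*7^1*97^1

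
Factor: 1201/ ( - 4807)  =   - 11^(-1 )*19^( - 1 )*23^( - 1 )*1201^1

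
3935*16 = 62960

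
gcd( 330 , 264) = 66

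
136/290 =68/145 = 0.47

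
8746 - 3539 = 5207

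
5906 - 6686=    - 780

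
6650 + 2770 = 9420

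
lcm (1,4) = 4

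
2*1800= 3600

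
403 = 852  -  449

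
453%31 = 19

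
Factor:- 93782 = -2^1*13^1*3607^1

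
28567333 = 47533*601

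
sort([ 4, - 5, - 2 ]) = [ - 5, - 2,  4 ]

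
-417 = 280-697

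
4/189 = 4/189 = 0.02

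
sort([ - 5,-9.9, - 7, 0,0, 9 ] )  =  [ - 9.9,-7, - 5 , 0,0, 9 ] 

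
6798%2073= 579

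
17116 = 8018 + 9098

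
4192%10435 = 4192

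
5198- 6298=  -1100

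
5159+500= 5659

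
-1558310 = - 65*23974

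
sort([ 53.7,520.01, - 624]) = [ - 624,53.7,520.01 ]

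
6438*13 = 83694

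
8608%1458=1318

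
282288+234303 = 516591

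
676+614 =1290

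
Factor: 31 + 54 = 5^1 *17^1 = 85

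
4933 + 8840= 13773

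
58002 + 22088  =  80090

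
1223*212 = 259276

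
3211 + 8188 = 11399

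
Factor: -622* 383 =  - 2^1*311^1*383^1 = - 238226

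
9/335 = 9/335 = 0.03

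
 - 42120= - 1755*24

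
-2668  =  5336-8004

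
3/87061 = 3/87061 = 0.00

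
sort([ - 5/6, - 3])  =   [-3, -5/6]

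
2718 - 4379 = - 1661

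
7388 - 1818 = 5570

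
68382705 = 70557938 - 2175233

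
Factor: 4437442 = 2^1*17^1 * 130513^1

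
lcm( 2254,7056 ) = 162288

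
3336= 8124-4788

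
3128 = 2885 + 243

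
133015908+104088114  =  237104022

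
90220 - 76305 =13915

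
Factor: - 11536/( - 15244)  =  2^2*7^1 * 37^( - 1)=28/37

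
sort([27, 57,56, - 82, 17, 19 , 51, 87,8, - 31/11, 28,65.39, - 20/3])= [  -  82, - 20/3,-31/11,  8,  17,19, 27,28,51,  56,57, 65.39,  87 ] 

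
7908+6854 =14762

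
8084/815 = 9 + 749/815 =9.92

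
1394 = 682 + 712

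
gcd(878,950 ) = 2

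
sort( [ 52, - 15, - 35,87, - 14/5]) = [ - 35, - 15, - 14/5, 52,87]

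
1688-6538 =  - 4850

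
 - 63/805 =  - 1+106/115 = - 0.08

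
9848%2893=1169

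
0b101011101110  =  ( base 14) 103C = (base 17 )9BA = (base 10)2798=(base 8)5356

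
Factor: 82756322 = 2^1*11^1*71^1*52981^1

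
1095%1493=1095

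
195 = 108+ 87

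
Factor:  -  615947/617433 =-829/831  =  - 3^ ( - 1 ) * 277^(-1)*829^1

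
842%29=1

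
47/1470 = 47/1470 = 0.03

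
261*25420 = 6634620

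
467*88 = 41096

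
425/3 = 141 + 2/3  =  141.67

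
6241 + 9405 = 15646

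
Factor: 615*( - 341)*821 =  - 172176015  =  - 3^1*5^1*11^1 * 31^1*41^1*821^1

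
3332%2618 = 714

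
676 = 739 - 63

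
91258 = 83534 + 7724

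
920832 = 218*4224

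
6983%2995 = 993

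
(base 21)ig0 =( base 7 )33060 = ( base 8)20122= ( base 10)8274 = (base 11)6242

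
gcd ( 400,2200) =200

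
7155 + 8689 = 15844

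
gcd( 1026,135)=27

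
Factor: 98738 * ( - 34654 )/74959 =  -3421666652/74959 = - 2^2*17327^1*49369^1*74959^( - 1 )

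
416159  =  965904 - 549745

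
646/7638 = 17/201 = 0.08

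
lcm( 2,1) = 2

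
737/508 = 737/508 = 1.45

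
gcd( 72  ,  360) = 72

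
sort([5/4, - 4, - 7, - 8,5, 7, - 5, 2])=[- 8, - 7,  -  5 , - 4, 5/4,2,5, 7] 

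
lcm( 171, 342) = 342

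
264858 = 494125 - 229267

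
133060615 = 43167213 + 89893402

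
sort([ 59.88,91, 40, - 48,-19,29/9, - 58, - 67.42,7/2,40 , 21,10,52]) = [-67.42, - 58, - 48, - 19,29/9,7/2,  10,21,  40, 40, 52,59.88 , 91]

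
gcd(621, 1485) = 27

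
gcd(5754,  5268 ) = 6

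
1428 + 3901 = 5329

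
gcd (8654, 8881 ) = 1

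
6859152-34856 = 6824296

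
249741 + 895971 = 1145712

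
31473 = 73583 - 42110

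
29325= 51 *575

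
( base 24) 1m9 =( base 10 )1113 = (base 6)5053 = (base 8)2131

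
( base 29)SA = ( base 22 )1f8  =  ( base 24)1a6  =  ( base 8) 1466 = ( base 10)822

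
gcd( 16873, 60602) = 1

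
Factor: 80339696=2^4*5021231^1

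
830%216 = 182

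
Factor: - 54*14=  - 2^2*3^3*7^1 =- 756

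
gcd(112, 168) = 56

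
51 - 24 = 27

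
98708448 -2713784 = 95994664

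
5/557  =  5/557 = 0.01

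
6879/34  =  6879/34=202.32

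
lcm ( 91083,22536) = 2185992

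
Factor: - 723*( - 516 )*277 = 2^2*3^2*43^1*241^1* 277^1 = 103339836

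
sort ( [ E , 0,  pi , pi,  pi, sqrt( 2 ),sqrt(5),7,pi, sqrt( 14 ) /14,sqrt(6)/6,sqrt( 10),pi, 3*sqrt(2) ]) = [0, sqrt( 14) /14,sqrt( 6)/6,sqrt( 2), sqrt( 5 ), E,pi, pi,  pi, pi,pi,sqrt( 10 ), 3*sqrt( 2),7] 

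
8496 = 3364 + 5132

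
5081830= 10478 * 485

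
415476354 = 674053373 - 258577019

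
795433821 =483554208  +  311879613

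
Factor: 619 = 619^1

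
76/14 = 38/7= 5.43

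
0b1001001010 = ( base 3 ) 210201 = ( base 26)ME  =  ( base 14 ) 2dc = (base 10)586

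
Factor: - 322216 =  -2^3*40277^1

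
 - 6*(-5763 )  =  34578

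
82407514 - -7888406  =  90295920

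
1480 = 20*74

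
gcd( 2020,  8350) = 10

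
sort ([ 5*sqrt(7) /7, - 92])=[ - 92, 5*sqrt( 7) /7]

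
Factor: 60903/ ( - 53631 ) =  - 59^( - 1) * 67^1=   -67/59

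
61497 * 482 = 29641554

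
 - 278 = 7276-7554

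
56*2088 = 116928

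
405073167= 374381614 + 30691553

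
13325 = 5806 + 7519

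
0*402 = 0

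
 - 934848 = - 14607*64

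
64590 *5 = 322950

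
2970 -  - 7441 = 10411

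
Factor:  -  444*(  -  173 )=2^2 * 3^1 *37^1*173^1 = 76812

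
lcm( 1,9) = 9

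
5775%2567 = 641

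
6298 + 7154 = 13452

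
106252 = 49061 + 57191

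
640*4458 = 2853120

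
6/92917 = 6/92917 = 0.00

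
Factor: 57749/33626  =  2^( - 1)  *23^( - 1 )*79^1= 79/46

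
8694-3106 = 5588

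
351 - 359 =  - 8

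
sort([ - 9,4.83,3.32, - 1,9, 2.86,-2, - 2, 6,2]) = [ -9 , - 2, - 2  ,-1,2,2.86, 3.32, 4.83, 6, 9]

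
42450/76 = 558 + 21/38 = 558.55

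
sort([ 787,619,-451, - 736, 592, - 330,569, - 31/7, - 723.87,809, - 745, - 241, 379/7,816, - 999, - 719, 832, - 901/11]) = [ - 999,-745, - 736,-723.87, - 719, -451,-330, - 241, - 901/11, - 31/7,379/7,569,592,619,787, 809,816, 832]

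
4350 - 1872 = 2478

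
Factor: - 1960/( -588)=10/3 = 2^1*3^( -1 )*5^1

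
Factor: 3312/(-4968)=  - 2/3 = -2^1*3^( - 1 )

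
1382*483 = 667506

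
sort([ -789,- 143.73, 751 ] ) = [  -  789,-143.73, 751] 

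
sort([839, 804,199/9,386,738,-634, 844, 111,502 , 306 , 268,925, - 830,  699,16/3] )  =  [ - 830, - 634,16/3, 199/9, 111,  268,306,386,502,699, 738,804,839, 844,925 ]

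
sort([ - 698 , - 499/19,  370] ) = [ - 698, - 499/19,370] 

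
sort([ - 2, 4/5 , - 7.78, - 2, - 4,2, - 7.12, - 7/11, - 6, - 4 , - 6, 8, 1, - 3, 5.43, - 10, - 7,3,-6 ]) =[  -  10, -7.78,- 7.12, - 7, - 6, - 6, - 6, - 4, - 4, - 3 , - 2, - 2,-7/11, 4/5,1, 2,3, 5.43, 8]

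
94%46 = 2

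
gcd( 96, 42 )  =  6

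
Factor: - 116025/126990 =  - 455/498  =  - 2^( - 1)* 3^ ( - 1)*5^1*7^1*13^1*83^( - 1)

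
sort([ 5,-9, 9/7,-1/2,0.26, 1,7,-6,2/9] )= [ - 9, -6,  -  1/2,2/9,0.26,1,9/7,5,7 ]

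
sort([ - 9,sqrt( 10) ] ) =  [-9, sqrt (10 ) ]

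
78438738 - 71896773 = 6541965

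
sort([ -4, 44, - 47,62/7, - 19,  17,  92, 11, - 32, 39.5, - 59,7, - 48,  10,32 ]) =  [-59, - 48,-47, - 32, - 19,- 4, 7,  62/7 , 10,11,17 , 32, 39.5, 44 , 92] 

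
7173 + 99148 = 106321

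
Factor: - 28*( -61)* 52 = 2^4*7^1*13^1*61^1= 88816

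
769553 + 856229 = 1625782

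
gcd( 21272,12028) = 4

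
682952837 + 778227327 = 1461180164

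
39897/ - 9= - 4433/1 = - 4433.00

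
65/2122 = 65/2122  =  0.03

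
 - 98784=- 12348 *8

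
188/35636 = 47/8909 = 0.01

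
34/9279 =34/9279=0.00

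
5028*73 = 367044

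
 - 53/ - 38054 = 1/718  =  0.00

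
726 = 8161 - 7435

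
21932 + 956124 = 978056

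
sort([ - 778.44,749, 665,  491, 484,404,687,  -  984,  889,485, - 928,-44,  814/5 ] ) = [ - 984, -928 ,-778.44, - 44 , 814/5,404,484,  485,491, 665,687, 749 , 889]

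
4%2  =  0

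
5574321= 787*7083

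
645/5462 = 645/5462 = 0.12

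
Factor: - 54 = - 2^1*3^3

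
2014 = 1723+291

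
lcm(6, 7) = 42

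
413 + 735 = 1148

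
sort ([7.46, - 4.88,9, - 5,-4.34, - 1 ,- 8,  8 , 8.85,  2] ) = [ - 8, - 5,-4.88, - 4.34, - 1, 2 , 7.46,8, 8.85,9] 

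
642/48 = 13 + 3/8 = 13.38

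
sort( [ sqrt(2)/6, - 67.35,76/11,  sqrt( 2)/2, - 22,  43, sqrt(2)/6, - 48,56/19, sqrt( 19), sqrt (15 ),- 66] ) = [- 67.35, - 66, - 48, - 22, sqrt( 2) /6, sqrt(2 )/6, sqrt(2)/2, 56/19, sqrt( 15), sqrt( 19 ), 76/11,43]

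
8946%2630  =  1056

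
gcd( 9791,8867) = 1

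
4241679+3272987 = 7514666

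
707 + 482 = 1189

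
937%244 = 205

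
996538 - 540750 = 455788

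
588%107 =53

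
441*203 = 89523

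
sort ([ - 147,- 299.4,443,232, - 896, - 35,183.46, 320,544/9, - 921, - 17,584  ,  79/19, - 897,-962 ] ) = [ - 962, - 921, - 897, - 896, - 299.4 , - 147 ,  -  35,-17,79/19,544/9,183.46,232,320,443,584]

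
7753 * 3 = 23259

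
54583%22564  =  9455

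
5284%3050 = 2234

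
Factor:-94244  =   - 2^2*23561^1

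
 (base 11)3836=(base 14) 1b72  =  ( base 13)2378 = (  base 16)1388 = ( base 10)5000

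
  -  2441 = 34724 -37165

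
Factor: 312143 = 13^2*1847^1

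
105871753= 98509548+7362205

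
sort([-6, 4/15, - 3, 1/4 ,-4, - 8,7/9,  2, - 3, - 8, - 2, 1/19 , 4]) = [-8, - 8, - 6  , - 4, - 3, - 3,-2,1/19 , 1/4, 4/15 , 7/9, 2,4]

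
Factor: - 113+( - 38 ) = -151=- 151^1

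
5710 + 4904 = 10614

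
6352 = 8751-2399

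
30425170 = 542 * 56135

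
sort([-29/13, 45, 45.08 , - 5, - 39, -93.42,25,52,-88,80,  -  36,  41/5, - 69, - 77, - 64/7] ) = [ - 93.42, -88, - 77 , - 69, - 39, - 36,  -  64/7, - 5,-29/13,  41/5,25,45,45.08, 52,80]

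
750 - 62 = 688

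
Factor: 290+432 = 2^1*19^2 = 722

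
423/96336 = 47/10704 = 0.00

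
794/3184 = 397/1592= 0.25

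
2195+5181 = 7376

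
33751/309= 109+ 70/309 = 109.23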